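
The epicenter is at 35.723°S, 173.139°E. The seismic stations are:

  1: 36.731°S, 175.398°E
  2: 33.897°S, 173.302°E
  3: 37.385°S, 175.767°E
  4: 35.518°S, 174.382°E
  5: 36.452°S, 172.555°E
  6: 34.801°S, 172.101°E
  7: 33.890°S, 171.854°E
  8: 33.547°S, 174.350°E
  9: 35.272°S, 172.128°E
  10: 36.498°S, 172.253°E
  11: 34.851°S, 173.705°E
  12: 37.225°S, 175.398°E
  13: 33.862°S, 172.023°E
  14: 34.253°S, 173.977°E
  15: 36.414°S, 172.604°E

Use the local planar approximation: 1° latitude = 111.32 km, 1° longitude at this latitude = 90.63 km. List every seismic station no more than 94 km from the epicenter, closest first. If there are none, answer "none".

15

Distances from 35.723°S, 173.139°E:
1: √((-1.008·111.32)² + (2.259·90.63)²) = √(12591.20978 + 41915.67090) = 233.467 km
2: √((1.826·111.32)² + (0.163·90.63)²) = √(41318.82299 + 218.23237) = 203.806 km
3: √((-1.662·111.32)² + (2.628·90.63)²) = √(34230.12099 + 56727.63549) = 301.592 km
4: √((0.205·111.32)² + (1.243·90.63)²) = √(520.77978 + 12690.71869) = 114.941 km
5: √((-0.729·111.32)² + (-0.584·90.63)²) = √(6585.69255 + 2801.36472) = 96.887 km
6: √((0.922·111.32)² + (-1.038·90.63)²) = √(10534.36198 + 8849.90619) = 139.227 km
7: √((1.833·111.32)² + (-1.285·90.63)²) = √(41636.22294 + 13562.82679) = 234.945 km
8: √((2.176·111.32)² + (1.211·90.63)²) = √(58676.49685 + 12045.70564) = 265.936 km
9: √((0.451·111.32)² + (-1.011·90.63)²) = √(2520.57416 + 8395.49430) = 104.480 km
10: √((-0.775·111.32)² + (-0.886·90.63)²) = √(7443.03053 + 6447.79771) = 117.859 km
11: √((0.872·111.32)² + (0.566·90.63)²) = √(9422.78681 + 2631.33912) = 109.791 km
12: √((-1.502·111.32)² + (2.259·90.63)²) = √(27956.72282 + 41915.67090) = 264.334 km
13: √((1.861·111.32)² + (-1.116·90.63)²) = √(42917.96701 + 10229.92263) = 230.538 km
14: √((1.470·111.32)² + (0.838·90.63)²) = √(26778.18051 + 5768.08959) = 180.406 km
15: √((-0.691·111.32)² + (-0.535·90.63)²) = √(5917.01255 + 2350.99402) = 90.929 km
Threshold 94 km: 15 (90.929 km) is within range.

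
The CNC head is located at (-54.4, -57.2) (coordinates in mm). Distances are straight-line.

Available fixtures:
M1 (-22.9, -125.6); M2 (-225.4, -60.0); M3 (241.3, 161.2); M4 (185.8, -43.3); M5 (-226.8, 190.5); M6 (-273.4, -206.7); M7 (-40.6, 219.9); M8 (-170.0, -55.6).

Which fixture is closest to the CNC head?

Distances from (-54.4, -57.2):
M1: 75.3 mm
M2: 171.0 mm
M3: 367.6 mm
M4: 240.6 mm
M5: 301.8 mm
M6: 265.2 mm
M7: 277.4 mm
M8: 115.6 mm
Minimum: M1 at 75.3 mm.

M1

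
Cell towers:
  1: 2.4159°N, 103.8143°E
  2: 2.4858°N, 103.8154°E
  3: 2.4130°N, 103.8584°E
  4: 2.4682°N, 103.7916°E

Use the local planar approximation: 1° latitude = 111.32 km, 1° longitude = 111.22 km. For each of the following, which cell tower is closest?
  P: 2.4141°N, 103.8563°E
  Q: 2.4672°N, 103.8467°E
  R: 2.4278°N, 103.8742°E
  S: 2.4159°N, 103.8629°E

P at 2.4141°N, 103.8563°E:
  1: √((0.0018·111.32)² + (-0.0420·111.22)²) = √(0.040151 + 21.820483) = 4.6755 km
  2: √((0.0717·111.32)² + (-0.0409·111.22)²) = √(63.706641 + 20.692473) = 9.1869 km
  3: √((-0.0011·111.32)² + (0.0021·111.22)²) = √(0.014994 + 0.054551) = 0.2637 km
  4: √((0.0541·111.32)² + (-0.0647·111.22)²) = √(36.269446 + 51.781466) = 9.3835 km
  → nearest: 3 (0.2637 km)
Q at 2.4672°N, 103.8467°E:
  1: √((-0.0513·111.32)² + (-0.0324·111.22)²) = √(32.612277 + 12.985414) = 6.7526 km
  2: √((0.0186·111.32)² + (-0.0313·111.22)²) = √(4.287186 + 12.118656) = 4.0504 km
  3: √((-0.0542·111.32)² + (0.0117·111.22)²) = √(36.403653 + 1.693314) = 6.1723 km
  4: √((0.0010·111.32)² + (-0.0551·111.22)²) = √(0.012392 + 37.555105) = 6.1292 km
  → nearest: 2 (4.0504 km)
R at 2.4278°N, 103.8742°E:
  1: √((-0.0119·111.32)² + (-0.0599·111.22)²) = √(1.754851 + 44.383283) = 6.7925 km
  2: √((0.0580·111.32)² + (-0.0588·111.22)²) = √(41.687167 + 42.768147) = 9.1900 km
  3: √((-0.0148·111.32)² + (-0.0158·111.22)²) = √(2.714375 + 3.088019) = 2.4088 km
  4: √((0.0404·111.32)² + (-0.0826·111.22)²) = √(20.225959 + 84.396780) = 10.2285 km
  → nearest: 3 (2.4088 km)
S at 2.4159°N, 103.8629°E:
  1: √((0.0000·111.32)² + (-0.0486·111.22)²) = √(0.000000 + 29.217182) = 5.4053 km
  2: √((0.0699·111.32)² + (-0.0475·111.22)²) = √(60.548132 + 27.909561) = 9.4052 km
  3: √((-0.0029·111.32)² + (-0.0045·111.22)²) = √(0.104218 + 0.250490) = 0.5956 km
  4: √((0.0523·111.32)² + (-0.0713·111.22)²) = √(33.896103 + 62.884678) = 9.8377 km
  → nearest: 3 (0.5956 km)

P→3; Q→2; R→3; S→3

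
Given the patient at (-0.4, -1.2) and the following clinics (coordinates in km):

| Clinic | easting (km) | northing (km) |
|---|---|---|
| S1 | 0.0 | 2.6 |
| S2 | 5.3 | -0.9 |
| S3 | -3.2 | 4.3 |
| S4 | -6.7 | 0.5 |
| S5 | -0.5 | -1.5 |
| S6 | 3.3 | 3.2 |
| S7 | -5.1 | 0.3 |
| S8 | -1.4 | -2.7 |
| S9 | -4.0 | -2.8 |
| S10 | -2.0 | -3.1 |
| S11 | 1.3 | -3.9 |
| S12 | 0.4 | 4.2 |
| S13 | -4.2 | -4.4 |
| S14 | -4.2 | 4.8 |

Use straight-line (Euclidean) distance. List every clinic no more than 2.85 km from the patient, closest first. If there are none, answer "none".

S5, S8, S10

Distances from (-0.4, -1.2):
S1: 3.82 km
S2: 5.71 km
S3: 6.17 km
S4: 6.53 km
S5: 0.32 km
S6: 5.75 km
S7: 4.93 km
S8: 1.80 km
S9: 3.94 km
S10: 2.48 km
S11: 3.19 km
S12: 5.46 km
S13: 4.97 km
S14: 7.10 km
Threshold 2.85 km: S5 (0.32 km), S8 (1.80 km), S10 (2.48 km) are within range.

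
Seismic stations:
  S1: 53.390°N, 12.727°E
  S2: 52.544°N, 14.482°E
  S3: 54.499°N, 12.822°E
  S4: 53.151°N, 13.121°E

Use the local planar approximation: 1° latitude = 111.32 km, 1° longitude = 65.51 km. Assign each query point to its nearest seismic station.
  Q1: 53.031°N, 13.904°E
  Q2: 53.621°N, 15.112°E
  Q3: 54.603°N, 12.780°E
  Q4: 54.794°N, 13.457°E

Q1 at 53.031°N, 13.904°E:
  S1: 86.847 km
  S2: 66.127 km
  S3: 178.128 km
  S4: 53.005 km
  → nearest: S4 (53.005 km)
Q2 at 53.621°N, 15.112°E:
  S1: 158.343 km
  S2: 126.796 km
  S3: 179.048 km
  S4: 140.533 km
  → nearest: S2 (126.796 km)
Q3 at 54.603°N, 12.780°E:
  S1: 135.076 km
  S2: 254.888 km
  S3: 11.900 km
  S4: 163.173 km
  → nearest: S3 (11.900 km)
Q4 at 54.794°N, 13.457°E:
  S1: 163.446 km
  S2: 259.315 km
  S3: 52.999 km
  S4: 184.219 km
  → nearest: S3 (52.999 km)

Q1→S4; Q2→S2; Q3→S3; Q4→S3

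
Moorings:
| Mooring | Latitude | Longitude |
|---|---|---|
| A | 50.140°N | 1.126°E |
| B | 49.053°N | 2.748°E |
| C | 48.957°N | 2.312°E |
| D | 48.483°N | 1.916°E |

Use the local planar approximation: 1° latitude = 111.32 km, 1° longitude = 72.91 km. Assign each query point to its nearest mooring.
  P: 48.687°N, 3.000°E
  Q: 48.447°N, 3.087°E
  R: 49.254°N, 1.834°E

P→B; Q→B; R→C

P at 48.687°N, 3.000°E:
  A: 211.733 km
  B: 44.694 km
  C: 58.478 km
  D: 82.232 km
  → nearest: B (44.694 km)
Q at 48.447°N, 3.087°E:
  A: 236.561 km
  B: 71.845 km
  C: 80.100 km
  D: 85.472 km
  → nearest: B (71.845 km)
R at 49.254°N, 1.834°E:
  A: 111.321 km
  B: 70.296 km
  C: 48.038 km
  D: 86.036 km
  → nearest: C (48.038 km)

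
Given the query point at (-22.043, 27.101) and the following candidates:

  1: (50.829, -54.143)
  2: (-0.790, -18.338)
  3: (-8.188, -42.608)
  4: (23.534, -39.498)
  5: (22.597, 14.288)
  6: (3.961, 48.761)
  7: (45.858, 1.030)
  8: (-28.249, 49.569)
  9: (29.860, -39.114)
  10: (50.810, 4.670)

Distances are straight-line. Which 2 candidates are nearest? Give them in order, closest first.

Distances from (-22.043, 27.101):
1: 109.137
2: 50.164
3: 71.073
4: 80.701
5: 46.442
6: 33.843
7: 72.734
8: 23.309
9: 84.133
10: 76.228
Sorted: 8 (23.309) < 6 (33.843) < 5 (46.442) < 2 (50.164) < …

8, 6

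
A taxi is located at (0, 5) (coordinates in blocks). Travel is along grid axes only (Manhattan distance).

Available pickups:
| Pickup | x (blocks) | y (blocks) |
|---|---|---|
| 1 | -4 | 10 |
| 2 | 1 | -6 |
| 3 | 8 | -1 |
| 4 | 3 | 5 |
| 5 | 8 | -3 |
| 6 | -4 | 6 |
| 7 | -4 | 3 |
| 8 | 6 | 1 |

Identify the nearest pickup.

Distances from (0, 5):
1: 9 blocks
2: 12 blocks
3: 14 blocks
4: 3 blocks
5: 16 blocks
6: 5 blocks
7: 6 blocks
8: 10 blocks
Minimum: 4 at 3 blocks.

4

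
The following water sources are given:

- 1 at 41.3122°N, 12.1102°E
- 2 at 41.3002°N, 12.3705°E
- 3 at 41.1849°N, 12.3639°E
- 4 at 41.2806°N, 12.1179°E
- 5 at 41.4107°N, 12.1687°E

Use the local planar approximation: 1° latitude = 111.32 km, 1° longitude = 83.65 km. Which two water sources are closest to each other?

1 and 4

Pairwise distances:
1–2: 21.8150 km
1–3: 25.5185 km
1–4: 3.5762 km
1–5: 12.0074 km
2–3: 12.8471 km
2–4: 21.2423 km
2–5: 20.8870 km
3–4: 23.1720 km
3–5: 29.9740 km
4–5: 15.0933 km
Closest pair: 1–4 at 3.5762 km.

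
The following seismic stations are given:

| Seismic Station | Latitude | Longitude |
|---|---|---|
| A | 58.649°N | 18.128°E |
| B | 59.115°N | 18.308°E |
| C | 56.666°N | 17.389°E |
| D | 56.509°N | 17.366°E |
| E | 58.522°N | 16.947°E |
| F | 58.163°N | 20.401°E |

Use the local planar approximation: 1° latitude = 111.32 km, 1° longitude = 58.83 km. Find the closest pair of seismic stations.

Pairwise distances:
C–D: 17.530 km
A–B: 52.945 km
A–E: 70.902 km
B–E: 103.771 km
A–F: 144.250 km
B–F: 162.457 km
E–F: 207.091 km
C–E: 208.240 km
A–C: 224.988 km
D–E: 225.439 km
A–D: 242.406 km
C–F: 243.247 km
D–F: 256.478 km
B–C: 277.932 km
B–D: 295.346 km
Closest pair: C–D at 17.530 km.

C and D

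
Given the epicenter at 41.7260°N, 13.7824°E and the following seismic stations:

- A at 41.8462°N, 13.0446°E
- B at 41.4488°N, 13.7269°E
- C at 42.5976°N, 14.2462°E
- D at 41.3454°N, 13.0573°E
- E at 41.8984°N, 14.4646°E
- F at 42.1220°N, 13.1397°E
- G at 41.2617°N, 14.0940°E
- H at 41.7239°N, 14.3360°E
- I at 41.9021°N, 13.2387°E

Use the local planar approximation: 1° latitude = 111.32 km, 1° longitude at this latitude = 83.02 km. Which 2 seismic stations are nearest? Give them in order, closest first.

B, H

Distances from 41.7260°N, 13.7824°E:
A: 62.6966 km
B: 31.2000 km
C: 104.3875 km
D: 73.6129 km
E: 59.7995 km
F: 69.2116 km
G: 57.7982 km
H: 45.9605 km
I: 49.2111 km
Sorted: B (31.2000 km) < H (45.9605 km) < I (49.2111 km) < G (57.7982 km) < …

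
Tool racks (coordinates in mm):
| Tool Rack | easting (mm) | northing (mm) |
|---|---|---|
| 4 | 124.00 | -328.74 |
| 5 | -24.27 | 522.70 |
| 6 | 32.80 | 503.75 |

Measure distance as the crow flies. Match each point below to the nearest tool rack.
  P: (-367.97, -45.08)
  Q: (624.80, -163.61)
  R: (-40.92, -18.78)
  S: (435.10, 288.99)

P at (-367.97, -45.08):
  4: 567.89 mm
  5: 663.70 mm
  6: 679.58 mm
  → nearest: 4 (567.89 mm)
Q at (624.80, -163.61):
  4: 527.32 mm
  5: 944.62 mm
  6: 892.09 mm
  → nearest: 4 (527.32 mm)
R at (-40.92, -18.78):
  4: 351.10 mm
  5: 541.74 mm
  6: 527.70 mm
  → nearest: 4 (351.10 mm)
S at (435.10, 288.99):
  4: 691.65 mm
  5: 515.40 mm
  6: 456.03 mm
  → nearest: 6 (456.03 mm)

P→4; Q→4; R→4; S→6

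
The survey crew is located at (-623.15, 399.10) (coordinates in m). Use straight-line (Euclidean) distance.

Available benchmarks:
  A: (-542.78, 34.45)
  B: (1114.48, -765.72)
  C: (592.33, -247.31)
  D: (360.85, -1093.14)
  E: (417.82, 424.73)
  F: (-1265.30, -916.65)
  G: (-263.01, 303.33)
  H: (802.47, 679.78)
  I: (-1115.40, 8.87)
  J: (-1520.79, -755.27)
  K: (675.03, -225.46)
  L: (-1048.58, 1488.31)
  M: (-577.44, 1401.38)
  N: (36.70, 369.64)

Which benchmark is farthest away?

Distances from (-623.15, 399.10):
A: √((80.37)² + (-364.65)²) = √(6459.3369 + 132969.6225) = 373.40 m
B: √((1737.63)² + (-1164.82)²) = √(3019358.0169 + 1356805.6324) = 2091.93 m
C: √((1215.48)² + (-646.41)²) = √(1477391.6304 + 417845.8881) = 1376.68 m
D: √((984.00)² + (-1492.24)²) = √(968256.0000 + 2226780.2176) = 1787.47 m
E: √((1040.97)² + (25.63)²) = √(1083618.5409 + 656.8969) = 1041.29 m
F: √((-642.15)² + (-1315.75)²) = √(412356.6225 + 1731198.0625) = 1464.09 m
G: √((360.14)² + (-95.77)²) = √(129700.8196 + 9171.8929) = 372.66 m
H: √((1425.62)² + (280.68)²) = √(2032392.3844 + 78781.2624) = 1452.99 m
I: √((-492.25)² + (-390.23)²) = √(242310.0625 + 152279.4529) = 628.16 m
J: √((-897.64)² + (-1154.37)²) = √(805757.5696 + 1332570.0969) = 1462.30 m
K: √((1298.18)² + (-624.56)²) = √(1685271.3124 + 390075.1936) = 1440.61 m
L: √((-425.43)² + (1089.21)²) = √(180990.6849 + 1186378.4241) = 1169.35 m
M: √((45.71)² + (1002.28)²) = √(2089.4041 + 1004565.1984) = 1003.32 m
N: √((659.85)² + (-29.46)²) = √(435402.0225 + 867.8916) = 660.51 m
Maximum: B at 2091.93 m.

B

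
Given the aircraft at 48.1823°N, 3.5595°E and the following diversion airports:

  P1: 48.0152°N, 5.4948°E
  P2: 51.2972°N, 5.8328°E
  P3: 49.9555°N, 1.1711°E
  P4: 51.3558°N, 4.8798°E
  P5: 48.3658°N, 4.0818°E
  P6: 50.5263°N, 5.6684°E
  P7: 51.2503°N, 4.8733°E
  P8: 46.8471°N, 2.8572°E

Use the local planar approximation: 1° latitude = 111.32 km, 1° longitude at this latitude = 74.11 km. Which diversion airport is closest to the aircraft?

P5

Distances from 48.1823°N, 3.5595°E:
P1: √((-0.1671·111.32)² + (1.9353·74.11)²) = √(346.018481 + 20570.754434) = 144.6263 km
P2: √((3.1149·111.32)² + (2.2733·74.11)²) = √(120236.025758 + 28383.577293) = 385.5121 km
P3: √((1.7732·111.32)² + (-2.3884·74.11)²) = √(38963.848010 + 31330.530715) = 265.1309 km
P4: √((3.1735·111.32)² + (1.3203·74.11)²) = √(124802.533207 + 9574.120145) = 366.5742 km
P5: √((0.1835·111.32)² + (0.5223·74.11)²) = √(417.271317 + 1498.282401) = 43.7670 km
P6: √((2.3440·111.32)² + (2.1089·74.11)²) = √(68086.594105 + 24426.745084) = 304.1601 km
P7: √((3.0680·111.32)² + (1.3138·74.11)²) = √(116642.576966 + 9480.083042) = 355.1375 km
P8: √((-1.3352·111.32)² + (-0.7023·74.11)²) = √(22092.203889 + 2708.937364) = 157.4838 km
Minimum: P5 at 43.7670 km.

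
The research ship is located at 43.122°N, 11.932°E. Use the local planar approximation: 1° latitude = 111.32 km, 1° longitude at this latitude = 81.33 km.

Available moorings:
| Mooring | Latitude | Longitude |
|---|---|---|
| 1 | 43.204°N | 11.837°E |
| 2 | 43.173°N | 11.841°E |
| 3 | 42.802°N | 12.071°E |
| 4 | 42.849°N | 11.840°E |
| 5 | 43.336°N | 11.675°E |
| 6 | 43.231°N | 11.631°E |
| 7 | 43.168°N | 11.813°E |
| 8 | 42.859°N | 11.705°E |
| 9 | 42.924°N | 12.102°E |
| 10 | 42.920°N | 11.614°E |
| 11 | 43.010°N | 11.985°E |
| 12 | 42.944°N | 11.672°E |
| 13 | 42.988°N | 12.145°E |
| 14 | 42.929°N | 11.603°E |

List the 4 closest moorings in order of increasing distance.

2, 7, 1, 11

Distances from 43.122°N, 11.932°E:
1: 11.959 km
2: 9.328 km
3: 37.373 km
4: 31.298 km
5: 31.692 km
6: 27.322 km
7: 10.949 km
8: 34.612 km
9: 26.019 km
10: 34.272 km
11: 13.192 km
12: 28.979 km
13: 22.861 km
14: 34.316 km
Sorted: 2 (9.328 km) < 7 (10.949 km) < 1 (11.959 km) < 11 (13.192 km) < 13 (22.861 km) < 9 (26.019 km) < …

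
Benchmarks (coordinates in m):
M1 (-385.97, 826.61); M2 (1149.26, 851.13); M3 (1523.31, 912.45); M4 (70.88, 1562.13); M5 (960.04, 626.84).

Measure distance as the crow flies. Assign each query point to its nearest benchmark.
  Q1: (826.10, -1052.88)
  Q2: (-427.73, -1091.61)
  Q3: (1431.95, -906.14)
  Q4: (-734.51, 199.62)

Q1→M5; Q2→M1; Q3→M5; Q4→M1

Q1 at (826.10, -1052.88):
  M1: √((-1212.07)² + (1879.49)²) = √(1469113.6849 + 3532482.6601) = 2236.42 m
  M2: √((323.16)² + (1904.01)²) = √(104432.3856 + 3625254.0801) = 1931.24 m
  M3: √((697.21)² + (1965.33)²) = √(486101.7841 + 3862522.0089) = 2085.34 m
  M4: √((-755.22)² + (2615.01)²) = √(570357.2484 + 6838277.3001) = 2721.88 m
  M5: √((133.94)² + (1679.72)²) = √(17939.9236 + 2821459.2784) = 1685.05 m
  → nearest: M5 (1685.05 m)
Q2 at (-427.73, -1091.61):
  M1: √((41.76)² + (1918.22)²) = √(1743.8976 + 3679567.9684) = 1918.67 m
  M2: √((1576.99)² + (1942.74)²) = √(2486897.4601 + 3774238.7076) = 2502.23 m
  M3: √((1951.04)² + (2004.06)²) = √(3806557.0816 + 4016256.4836) = 2796.93 m
  M4: √((498.61)² + (2653.74)²) = √(248611.9321 + 7042335.9876) = 2700.18 m
  M5: √((1387.77)² + (1718.45)²) = √(1925905.5729 + 2953070.4025) = 2208.84 m
  → nearest: M1 (1918.67 m)
Q3 at (1431.95, -906.14):
  M1: √((-1817.92)² + (1732.75)²) = √(3304833.1264 + 3002422.5625) = 2511.43 m
  M2: √((-282.69)² + (1757.27)²) = √(79913.6361 + 3087997.8529) = 1779.86 m
  M3: √((91.36)² + (1818.59)²) = √(8346.6496 + 3307269.5881) = 1820.88 m
  M4: √((-1361.07)² + (2468.27)²) = √(1852511.5449 + 6092356.7929) = 2818.66 m
  M5: √((-471.91)² + (1532.98)²) = √(222699.0481 + 2350027.6804) = 1603.97 m
  → nearest: M5 (1603.97 m)
Q4 at (-734.51, 199.62):
  M1: √((348.54)² + (626.99)²) = √(121480.1316 + 393116.4601) = 717.35 m
  M2: √((1883.77)² + (651.51)²) = √(3548589.4129 + 424465.2801) = 1993.25 m
  M3: √((2257.82)² + (712.83)²) = √(5097751.1524 + 508126.6089) = 2367.67 m
  M4: √((805.39)² + (1362.51)²) = √(648653.0521 + 1856433.5001) = 1582.75 m
  M5: √((1694.55)² + (427.22)²) = √(2871499.7025 + 182516.9284) = 1747.57 m
  → nearest: M1 (717.35 m)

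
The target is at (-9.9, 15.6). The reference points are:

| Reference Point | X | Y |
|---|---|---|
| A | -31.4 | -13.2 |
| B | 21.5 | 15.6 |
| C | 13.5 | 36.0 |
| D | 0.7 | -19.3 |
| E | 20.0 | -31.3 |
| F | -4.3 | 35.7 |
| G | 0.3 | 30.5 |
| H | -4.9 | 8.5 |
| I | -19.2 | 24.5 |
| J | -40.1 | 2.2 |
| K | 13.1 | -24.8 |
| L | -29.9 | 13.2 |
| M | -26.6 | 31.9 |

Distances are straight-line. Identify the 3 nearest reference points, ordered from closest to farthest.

Distances from (-9.9, 15.6):
A: 35.9
B: 31.4
C: 31.0
D: 36.5
E: 55.6
F: 20.9
G: 18.1
H: 8.7
I: 12.9
J: 33.0
K: 46.5
L: 20.1
M: 23.3
Sorted: H (8.7) < I (12.9) < G (18.1) < L (20.1) < F (20.9) < …

H, I, G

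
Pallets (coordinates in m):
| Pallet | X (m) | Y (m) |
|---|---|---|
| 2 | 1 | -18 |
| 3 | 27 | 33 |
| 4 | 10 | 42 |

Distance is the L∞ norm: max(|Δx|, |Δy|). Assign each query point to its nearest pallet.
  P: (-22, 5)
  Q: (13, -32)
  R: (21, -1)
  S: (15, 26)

P→2; Q→2; R→2; S→3

P at (-22, 5):
  2: max(|23|, |-23|) = 23 m
  3: max(|49|, |28|) = 49 m
  4: max(|32|, |37|) = 37 m
  → nearest: 2 (23 m)
Q at (13, -32):
  2: max(|-12|, |14|) = 14 m
  3: max(|14|, |65|) = 65 m
  4: max(|-3|, |74|) = 74 m
  → nearest: 2 (14 m)
R at (21, -1):
  2: max(|-20|, |-17|) = 20 m
  3: max(|6|, |34|) = 34 m
  4: max(|-11|, |43|) = 43 m
  → nearest: 2 (20 m)
S at (15, 26):
  2: max(|-14|, |-44|) = 44 m
  3: max(|12|, |7|) = 12 m
  4: max(|-5|, |16|) = 16 m
  → nearest: 3 (12 m)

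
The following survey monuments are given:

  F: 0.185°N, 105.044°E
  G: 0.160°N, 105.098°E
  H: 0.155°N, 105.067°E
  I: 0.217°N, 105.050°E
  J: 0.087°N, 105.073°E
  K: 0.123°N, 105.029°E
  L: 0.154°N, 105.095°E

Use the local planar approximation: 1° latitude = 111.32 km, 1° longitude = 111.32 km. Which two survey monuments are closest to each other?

G and L

Pairwise distances:
G–L: √((-0.006·111.32)² + (-0.003·111.32)²) = √(0.44612 + 0.11153) = 0.747 km
H–L: √((-0.001·111.32)² + (0.028·111.32)²) = √(0.01239 + 9.71544) = 3.119 km
G–H: √((-0.005·111.32)² + (-0.031·111.32)²) = √(0.30980 + 11.90885) = 3.496 km
F–I: √((0.032·111.32)² + (0.006·111.32)²) = √(12.68955 + 0.44612) = 3.624 km
F–H: √((-0.030·111.32)² + (0.023·111.32)²) = √(11.15293 + 6.55544) = 4.208 km
H–K: √((-0.032·111.32)² + (-0.038·111.32)²) = √(12.68955 + 17.89425) = 5.530 km
J–K: √((0.036·111.32)² + (-0.044·111.32)²) = √(16.06022 + 23.99119) = 6.329 km
F–G: √((-0.025·111.32)² + (0.054·111.32)²) = √(7.74509 + 36.13549) = 6.624 km
F–L: √((-0.031·111.32)² + (0.051·111.32)²) = √(11.90885 + 32.23196) = 6.644 km
F–K: √((-0.062·111.32)² + (-0.015·111.32)²) = √(47.63540 + 2.78823) = 7.101 km
H–I: √((0.062·111.32)² + (-0.017·111.32)²) = √(47.63540 + 3.58133) = 7.157 km
H–J: √((-0.068·111.32)² + (0.006·111.32)²) = √(57.30127 + 0.44612) = 7.599 km
J–L: √((0.067·111.32)² + (0.022·111.32)²) = √(55.62833 + 5.99780) = 7.850 km
K–L: √((0.031·111.32)² + (0.066·111.32)²) = √(11.90885 + 53.98017) = 8.117 km
G–I: √((0.057·111.32)² + (-0.048·111.32)²) = √(40.26207 + 28.55150) = 8.295 km
G–J: √((-0.073·111.32)² + (-0.025·111.32)²) = √(66.03773 + 7.74509) = 8.590 km
I–L: √((-0.063·111.32)² + (0.045·111.32)²) = √(49.18441 + 25.09409) = 8.618 km
G–K: √((-0.037·111.32)² + (-0.069·111.32)²) = √(16.96484 + 58.99899) = 8.716 km
I–K: √((-0.094·111.32)² + (-0.021·111.32)²) = √(109.49697 + 5.46493) = 10.722 km
F–J: √((-0.098·111.32)² + (0.029·111.32)²) = √(119.01414 + 10.42179) = 11.377 km
I–J: √((-0.130·111.32)² + (0.023·111.32)²) = √(209.42721 + 6.55544) = 14.696 km
Closest pair: G–L at 0.747 km.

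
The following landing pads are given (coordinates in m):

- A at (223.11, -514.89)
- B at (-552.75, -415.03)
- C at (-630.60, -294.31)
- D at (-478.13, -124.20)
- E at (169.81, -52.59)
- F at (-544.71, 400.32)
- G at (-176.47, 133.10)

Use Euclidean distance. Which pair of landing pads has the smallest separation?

Pairwise distances:
A–B: √((-775.86)² + (99.86)²) = √(601958.7396 + 9972.0196) = 782.26 m
A–C: √((-853.71)² + (220.58)²) = √(728820.7641 + 48655.5364) = 881.75 m
A–D: √((-701.24)² + (390.69)²) = √(491737.5376 + 152638.6761) = 802.73 m
A–E: √((-53.30)² + (462.30)²) = √(2840.8900 + 213721.2900) = 465.36 m
A–F: √((-767.82)² + (915.21)²) = √(589547.5524 + 837609.3441) = 1194.64 m
A–G: √((-399.58)² + (647.99)²) = √(159664.1764 + 419891.0401) = 761.29 m
B–C: √((-77.85)² + (120.72)²) = √(6060.6225 + 14573.3184) = 143.65 m
B–D: √((74.62)² + (290.83)²) = √(5568.1444 + 84582.0889) = 300.25 m
B–E: √((722.56)² + (362.44)²) = √(522092.9536 + 131362.7536) = 808.37 m
B–F: √((8.04)² + (815.35)²) = √(64.6416 + 664795.6225) = 815.39 m
B–G: √((376.28)² + (548.13)²) = √(141586.6384 + 300446.4969) = 664.86 m
C–D: √((152.47)² + (170.11)²) = √(23247.1009 + 28937.4121) = 228.44 m
C–E: √((800.41)² + (241.72)²) = √(640656.1681 + 58428.5584) = 836.11 m
C–F: √((85.89)² + (694.63)²) = √(7377.0921 + 482510.8369) = 699.92 m
C–G: √((454.13)² + (427.41)²) = √(206234.0569 + 182679.3081) = 623.63 m
D–E: √((647.94)² + (71.61)²) = √(419826.2436 + 5127.9921) = 651.89 m
D–F: √((-66.58)² + (524.52)²) = √(4432.8964 + 275121.2304) = 528.73 m
D–G: √((301.66)² + (257.30)²) = √(90998.7556 + 66203.2900) = 396.49 m
E–F: √((-714.52)² + (452.91)²) = √(510538.8304 + 205127.4681) = 845.97 m
E–G: √((-346.28)² + (185.69)²) = √(119909.8384 + 34480.7761) = 392.93 m
F–G: √((368.24)² + (-267.22)²) = √(135600.6976 + 71406.5284) = 454.98 m
Closest pair: B–C at 143.65 m.

B and C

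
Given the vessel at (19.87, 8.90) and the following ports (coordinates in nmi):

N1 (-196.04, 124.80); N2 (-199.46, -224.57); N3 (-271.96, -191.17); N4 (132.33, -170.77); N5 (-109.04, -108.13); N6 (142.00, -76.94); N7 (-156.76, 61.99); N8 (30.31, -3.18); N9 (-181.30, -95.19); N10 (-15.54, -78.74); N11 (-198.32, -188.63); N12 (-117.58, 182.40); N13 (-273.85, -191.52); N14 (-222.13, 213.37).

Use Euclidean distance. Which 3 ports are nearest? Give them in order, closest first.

Distances from (19.87, 8.90):
N1: √((-215.91)² + (115.90)²) = √(46617.1281 + 13432.8100) = 245.05 nmi
N2: √((-219.33)² + (-233.47)²) = √(48105.6489 + 54508.2409) = 320.33 nmi
N3: √((-291.83)² + (-200.07)²) = √(85164.7489 + 40028.0049) = 353.83 nmi
N4: √((112.46)² + (-179.67)²) = √(12647.2516 + 32281.3089) = 211.96 nmi
N5: √((-128.91)² + (-117.03)²) = √(16617.7881 + 13696.0209) = 174.11 nmi
N6: √((122.13)² + (-85.84)²) = √(14915.7369 + 7368.5056) = 149.28 nmi
N7: √((-176.63)² + (53.09)²) = √(31198.1569 + 2818.5481) = 184.44 nmi
N8: √((10.44)² + (-12.08)²) = √(108.9936 + 145.9264) = 15.97 nmi
N9: √((-201.17)² + (-104.09)²) = √(40469.3689 + 10834.7281) = 226.50 nmi
N10: √((-35.41)² + (-87.64)²) = √(1253.8681 + 7680.7696) = 94.52 nmi
N11: √((-218.19)² + (-197.53)²) = √(47606.8761 + 39018.1009) = 294.32 nmi
N12: √((-137.45)² + (173.50)²) = √(18892.5025 + 30102.2500) = 221.35 nmi
N13: √((-293.72)² + (-200.42)²) = √(86271.4384 + 40168.1764) = 355.58 nmi
N14: √((-242.00)² + (204.47)²) = √(58564.0000 + 41807.9809) = 316.82 nmi
Sorted: N8 (15.97 nmi) < N10 (94.52 nmi) < N6 (149.28 nmi) < N5 (174.11 nmi) < N7 (184.44 nmi) < …

N8, N10, N6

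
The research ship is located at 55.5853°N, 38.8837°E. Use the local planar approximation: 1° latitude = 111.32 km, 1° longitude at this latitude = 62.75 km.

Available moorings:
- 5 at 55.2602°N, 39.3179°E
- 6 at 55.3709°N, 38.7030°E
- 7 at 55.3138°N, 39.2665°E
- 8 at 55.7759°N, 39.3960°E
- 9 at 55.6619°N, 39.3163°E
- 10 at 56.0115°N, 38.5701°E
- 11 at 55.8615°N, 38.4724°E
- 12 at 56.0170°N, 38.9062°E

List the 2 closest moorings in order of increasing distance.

Distances from 55.5853°N, 38.8837°E:
5: 45.2998 km
6: 26.4236 km
7: 38.6063 km
8: 38.5176 km
9: 28.4534 km
10: 51.3637 km
11: 40.1430 km
12: 48.0776 km
Sorted: 6 (26.4236 km) < 9 (28.4534 km) < 8 (38.5176 km) < 7 (38.6063 km) < …

6, 9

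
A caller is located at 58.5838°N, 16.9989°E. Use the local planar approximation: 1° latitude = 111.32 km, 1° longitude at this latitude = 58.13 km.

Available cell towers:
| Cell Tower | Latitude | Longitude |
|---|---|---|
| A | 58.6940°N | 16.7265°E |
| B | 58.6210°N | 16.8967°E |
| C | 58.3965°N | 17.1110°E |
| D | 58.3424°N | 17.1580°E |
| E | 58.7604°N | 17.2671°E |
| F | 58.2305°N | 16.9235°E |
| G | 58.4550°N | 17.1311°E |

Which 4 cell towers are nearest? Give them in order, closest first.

B, G, A, C

Distances from 58.5838°N, 16.9989°E:
A: 20.0306 km
B: 7.2417 km
C: 21.8448 km
D: 28.4196 km
E: 25.0907 km
F: 39.5728 km
G: 16.2676 km
Sorted: B (7.2417 km) < G (16.2676 km) < A (20.0306 km) < C (21.8448 km) < E (25.0907 km) < D (28.4196 km) < …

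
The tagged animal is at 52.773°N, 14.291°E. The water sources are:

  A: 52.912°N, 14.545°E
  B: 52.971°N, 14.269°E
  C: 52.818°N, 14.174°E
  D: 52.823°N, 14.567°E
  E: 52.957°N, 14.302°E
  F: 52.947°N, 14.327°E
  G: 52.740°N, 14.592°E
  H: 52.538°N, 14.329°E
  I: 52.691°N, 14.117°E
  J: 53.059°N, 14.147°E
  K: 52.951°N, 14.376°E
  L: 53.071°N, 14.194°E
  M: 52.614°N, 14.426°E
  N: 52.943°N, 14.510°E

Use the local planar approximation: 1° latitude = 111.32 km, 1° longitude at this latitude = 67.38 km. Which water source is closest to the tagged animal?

Distances from 52.773°N, 14.291°E:
A: √((0.139·111.32)² + (0.254·67.38)²) = √(239.42858 + 292.90679) = 23.072 km
B: √((0.198·111.32)² + (-0.022·67.38)²) = √(485.82155 + 2.19739) = 22.091 km
C: √((0.045·111.32)² + (-0.117·67.38)²) = √(25.09409 + 62.14894) = 9.340 km
D: √((0.050·111.32)² + (0.276·67.38)²) = √(30.98036 + 345.84395) = 19.412 km
E: √((0.184·111.32)² + (0.011·67.38)²) = √(419.54837 + 0.54935) = 20.496 km
F: √((0.174·111.32)² + (0.036·67.38)²) = √(375.18450 + 5.88392) = 19.521 km
G: √((-0.033·111.32)² + (0.301·67.38)²) = √(13.49504 + 411.33437) = 20.611 km
H: √((-0.235·111.32)² + (0.038·67.38)²) = √(684.35606 + 6.55585) = 26.285 km
I: √((-0.082·111.32)² + (-0.174·67.38)²) = √(83.32477 + 137.45499) = 14.859 km
J: √((0.286·111.32)² + (-0.144·67.38)²) = √(1013.62768 + 94.14278) = 33.283 km
K: √((0.178·111.32)² + (0.085·67.38)²) = √(392.63264 + 32.80197) = 20.626 km
L: √((0.298·111.32)² + (-0.097·67.38)²) = √(1100.47181 + 42.71747) = 33.811 km
M: √((-0.159·111.32)² + (0.135·67.38)²) = √(313.28575 + 82.74267) = 19.900 km
N: √((0.170·111.32)² + (0.219·67.38)²) = √(358.13292 + 217.74603) = 23.997 km
Minimum: C at 9.340 km.

C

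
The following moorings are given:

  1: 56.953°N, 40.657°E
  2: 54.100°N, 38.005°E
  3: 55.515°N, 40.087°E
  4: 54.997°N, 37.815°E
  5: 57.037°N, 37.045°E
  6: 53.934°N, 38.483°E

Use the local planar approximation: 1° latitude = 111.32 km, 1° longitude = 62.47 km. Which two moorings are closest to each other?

Pairwise distances:
2–6: 35.116 km
2–4: 100.557 km
4–6: 125.476 km
3–4: 153.198 km
1–3: 163.991 km
3–6: 202.522 km
2–3: 204.275 km
1–5: 225.835 km
4–5: 232.131 km
3–5: 254.596 km
1–4: 280.948 km
2–5: 332.402 km
5–6: 356.916 km
1–2: 358.209 km
1–6: 362.479 km
Closest pair: 2–6 at 35.116 km.

2 and 6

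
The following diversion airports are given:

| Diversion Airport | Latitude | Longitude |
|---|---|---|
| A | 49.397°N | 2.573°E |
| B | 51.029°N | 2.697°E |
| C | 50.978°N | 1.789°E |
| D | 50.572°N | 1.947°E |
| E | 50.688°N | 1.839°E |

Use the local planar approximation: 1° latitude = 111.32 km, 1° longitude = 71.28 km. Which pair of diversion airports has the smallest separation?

Pairwise distances:
A–B: 181.889 km
A–C: 184.656 km
A–D: 138.203 km
A–E: 152.941 km
B–C: 64.971 km
B–D: 73.797 km
B–E: 71.981 km
C–D: 46.578 km
C–E: 32.479 km
D–E: 15.034 km
Closest pair: D–E at 15.034 km.

D and E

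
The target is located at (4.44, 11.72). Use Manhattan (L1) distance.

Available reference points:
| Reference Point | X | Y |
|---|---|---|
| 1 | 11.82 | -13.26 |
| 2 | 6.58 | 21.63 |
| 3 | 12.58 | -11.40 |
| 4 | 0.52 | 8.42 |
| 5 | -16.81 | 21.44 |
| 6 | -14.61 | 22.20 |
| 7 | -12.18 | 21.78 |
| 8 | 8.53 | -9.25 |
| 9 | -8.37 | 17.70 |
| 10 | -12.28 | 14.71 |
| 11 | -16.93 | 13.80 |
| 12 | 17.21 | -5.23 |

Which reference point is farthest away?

Distances from (4.44, 11.72):
1: 32.36
2: 12.05
3: 31.26
4: 7.22
5: 30.97
6: 29.53
7: 26.68
8: 25.06
9: 18.79
10: 19.71
11: 23.45
12: 29.72
Maximum: 1 at 32.36.

1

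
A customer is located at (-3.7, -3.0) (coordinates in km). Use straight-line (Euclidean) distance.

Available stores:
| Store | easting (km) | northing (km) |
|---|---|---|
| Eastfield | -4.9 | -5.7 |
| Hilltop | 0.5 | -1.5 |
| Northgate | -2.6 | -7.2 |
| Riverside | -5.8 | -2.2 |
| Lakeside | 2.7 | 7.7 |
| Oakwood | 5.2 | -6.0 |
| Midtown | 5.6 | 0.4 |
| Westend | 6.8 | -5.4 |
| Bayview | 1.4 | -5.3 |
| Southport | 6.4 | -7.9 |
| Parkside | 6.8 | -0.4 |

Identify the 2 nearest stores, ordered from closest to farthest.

Riverside, Eastfield

Distances from (-3.7, -3.0):
Eastfield: √((-1.2)² + (-2.7)²) = √(1.4400 + 7.2900) = 2.95 km
Hilltop: √((4.2)² + (1.5)²) = √(17.6400 + 2.2500) = 4.46 km
Northgate: √((1.1)² + (-4.2)²) = √(1.2100 + 17.6400) = 4.34 km
Riverside: √((-2.1)² + (0.8)²) = √(4.4100 + 0.6400) = 2.25 km
Lakeside: √((6.4)² + (10.7)²) = √(40.9600 + 114.4900) = 12.47 km
Oakwood: √((8.9)² + (-3.0)²) = √(79.2100 + 9.0000) = 9.39 km
Midtown: √((9.3)² + (3.4)²) = √(86.4900 + 11.5600) = 9.90 km
Westend: √((10.5)² + (-2.4)²) = √(110.2500 + 5.7600) = 10.77 km
Bayview: √((5.1)² + (-2.3)²) = √(26.0100 + 5.2900) = 5.59 km
Southport: √((10.1)² + (-4.9)²) = √(102.0100 + 24.0100) = 11.23 km
Parkside: √((10.5)² + (2.6)²) = √(110.2500 + 6.7600) = 10.82 km
Sorted: Riverside (2.25 km) < Eastfield (2.95 km) < Northgate (4.34 km) < Hilltop (4.46 km) < …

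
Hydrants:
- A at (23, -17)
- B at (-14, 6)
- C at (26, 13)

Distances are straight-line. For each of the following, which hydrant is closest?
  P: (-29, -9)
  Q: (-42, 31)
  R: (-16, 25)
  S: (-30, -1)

P at (-29, -9):
  A: √((52)² + (-8)²) = √(2704.000 + 64.000) = 52.6
  B: √((15)² + (15)²) = √(225.000 + 225.000) = 21.2
  C: √((55)² + (22)²) = √(3025.000 + 484.000) = 59.2
  → nearest: B (21.2)
Q at (-42, 31):
  A: √((65)² + (-48)²) = √(4225.000 + 2304.000) = 80.8
  B: √((28)² + (-25)²) = √(784.000 + 625.000) = 37.5
  C: √((68)² + (-18)²) = √(4624.000 + 324.000) = 70.3
  → nearest: B (37.5)
R at (-16, 25):
  A: √((39)² + (-42)²) = √(1521.000 + 1764.000) = 57.3
  B: √((2)² + (-19)²) = √(4.000 + 361.000) = 19.1
  C: √((42)² + (-12)²) = √(1764.000 + 144.000) = 43.7
  → nearest: B (19.1)
S at (-30, -1):
  A: √((53)² + (-16)²) = √(2809.000 + 256.000) = 55.4
  B: √((16)² + (7)²) = √(256.000 + 49.000) = 17.5
  C: √((56)² + (14)²) = √(3136.000 + 196.000) = 57.7
  → nearest: B (17.5)

P→B; Q→B; R→B; S→B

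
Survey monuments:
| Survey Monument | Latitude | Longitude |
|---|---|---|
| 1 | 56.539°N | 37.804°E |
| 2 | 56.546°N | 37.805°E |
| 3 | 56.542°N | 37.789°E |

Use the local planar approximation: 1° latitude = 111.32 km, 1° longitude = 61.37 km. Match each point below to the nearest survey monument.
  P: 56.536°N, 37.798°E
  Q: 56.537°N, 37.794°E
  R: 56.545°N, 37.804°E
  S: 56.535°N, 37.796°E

P at 56.536°N, 37.798°E:
  1: √((0.003·111.32)² + (0.006·61.37)²) = √(0.11153 + 0.13559) = 0.497 km
  2: √((0.010·111.32)² + (0.007·61.37)²) = √(1.23921 + 0.18455) = 1.193 km
  3: √((0.006·111.32)² + (-0.009·61.37)²) = √(0.44612 + 0.30507) = 0.867 km
  → nearest: 1 (0.497 km)
Q at 56.537°N, 37.794°E:
  1: √((0.002·111.32)² + (0.010·61.37)²) = √(0.04957 + 0.37663) = 0.653 km
  2: √((0.009·111.32)² + (0.011·61.37)²) = √(1.00376 + 0.45572) = 1.208 km
  3: √((0.005·111.32)² + (-0.005·61.37)²) = √(0.30980 + 0.09416) = 0.636 km
  → nearest: 3 (0.636 km)
R at 56.545°N, 37.804°E:
  1: √((-0.006·111.32)² + (0.000·61.37)²) = √(0.44612 + 0.00000) = 0.668 km
  2: √((0.001·111.32)² + (0.001·61.37)²) = √(0.01239 + 0.00377) = 0.127 km
  3: √((-0.003·111.32)² + (-0.015·61.37)²) = √(0.11153 + 0.84741) = 0.979 km
  → nearest: 2 (0.127 km)
S at 56.535°N, 37.796°E:
  1: √((0.004·111.32)² + (0.008·61.37)²) = √(0.19827 + 0.24104) = 0.663 km
  2: √((0.011·111.32)² + (0.009·61.37)²) = √(1.49945 + 0.30507) = 1.343 km
  3: √((0.007·111.32)² + (-0.007·61.37)²) = √(0.60721 + 0.18455) = 0.890 km
  → nearest: 1 (0.663 km)

P→1; Q→3; R→2; S→1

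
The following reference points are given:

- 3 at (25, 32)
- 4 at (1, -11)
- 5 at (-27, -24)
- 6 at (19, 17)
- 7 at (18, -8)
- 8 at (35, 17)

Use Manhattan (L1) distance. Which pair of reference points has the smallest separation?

Pairwise distances:
6–8: 16
4–7: 20
3–6: 21
3–8: 25
6–7: 26
4–5: 41
7–8: 42
4–6: 46
3–7: 47
5–7: 61
4–8: 62
3–4: 67
5–6: 87
5–8: 103
3–5: 108
Closest pair: 6–8 at 16.

6 and 8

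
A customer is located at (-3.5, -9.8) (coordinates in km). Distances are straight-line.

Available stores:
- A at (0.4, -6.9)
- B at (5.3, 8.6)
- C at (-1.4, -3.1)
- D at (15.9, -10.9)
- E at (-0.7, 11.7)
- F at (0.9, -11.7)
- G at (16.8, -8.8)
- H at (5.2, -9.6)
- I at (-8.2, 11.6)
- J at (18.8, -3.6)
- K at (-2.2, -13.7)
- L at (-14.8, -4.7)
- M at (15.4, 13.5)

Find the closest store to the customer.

Distances from (-3.5, -9.8):
A: 4.9 km
B: 20.4 km
C: 7.0 km
D: 19.4 km
E: 21.7 km
F: 4.8 km
G: 20.3 km
H: 8.7 km
I: 21.9 km
J: 23.1 km
K: 4.1 km
L: 12.4 km
M: 30.0 km
Minimum: K at 4.1 km.

K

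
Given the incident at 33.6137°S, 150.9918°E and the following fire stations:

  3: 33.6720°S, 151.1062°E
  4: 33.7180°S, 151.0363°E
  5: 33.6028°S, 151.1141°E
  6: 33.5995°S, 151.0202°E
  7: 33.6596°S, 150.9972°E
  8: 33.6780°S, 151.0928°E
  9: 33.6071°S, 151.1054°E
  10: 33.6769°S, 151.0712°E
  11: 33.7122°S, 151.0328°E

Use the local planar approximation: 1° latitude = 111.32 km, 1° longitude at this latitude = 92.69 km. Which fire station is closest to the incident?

Distances from 33.6137°S, 150.9918°E:
3: √((-0.0583·111.32)² + (0.1144·92.69)²) = √(42.119529 + 112.439217) = 12.4322 km
4: √((-0.1043·111.32)² + (0.0445·92.69)²) = √(134.807797 + 17.013191) = 12.3216 km
5: √((0.0109·111.32)² + (0.1223·92.69)²) = √(1.472310 + 128.504601) = 11.4007 km
6: √((0.0142·111.32)² + (0.0284·92.69)²) = √(2.498752 + 6.929509) = 3.0705 km
7: √((-0.0459·111.32)² + (0.0054·92.69)²) = √(26.107890 + 0.250526) = 5.1340 km
8: √((-0.0643·111.32)² + (0.1010·92.69)²) = √(51.235189 + 87.641240) = 11.7846 km
9: √((0.0066·111.32)² + (0.1136·92.69)²) = √(0.539802 + 110.872139) = 10.5552 km
10: √((-0.0632·111.32)² + (0.0794·92.69)²) = √(49.497191 + 54.163506) = 10.1814 km
11: √((-0.0985·111.32)² + (0.0410·92.69)²) = √(120.231664 + 14.442204) = 11.6049 km
Minimum: 6 at 3.0705 km.

6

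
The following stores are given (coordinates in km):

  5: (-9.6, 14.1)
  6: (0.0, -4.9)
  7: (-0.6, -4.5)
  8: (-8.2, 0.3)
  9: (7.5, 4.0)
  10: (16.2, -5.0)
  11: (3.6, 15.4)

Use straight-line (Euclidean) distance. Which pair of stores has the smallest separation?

Pairwise distances:
5–6: 21.3 km
5–7: 20.7 km
5–8: 13.9 km
5–9: 19.9 km
5–10: 32.1 km
5–11: 13.3 km
6–7: 0.7 km
6–8: 9.7 km
6–9: 11.6 km
6–10: 16.2 km
6–11: 20.6 km
7–8: 9.0 km
7–9: 11.7 km
7–10: 16.8 km
7–11: 20.3 km
8–9: 16.1 km
8–10: 25.0 km
8–11: 19.2 km
9–10: 12.5 km
9–11: 12.0 km
10–11: 24.0 km
Closest pair: 6–7 at 0.7 km.

6 and 7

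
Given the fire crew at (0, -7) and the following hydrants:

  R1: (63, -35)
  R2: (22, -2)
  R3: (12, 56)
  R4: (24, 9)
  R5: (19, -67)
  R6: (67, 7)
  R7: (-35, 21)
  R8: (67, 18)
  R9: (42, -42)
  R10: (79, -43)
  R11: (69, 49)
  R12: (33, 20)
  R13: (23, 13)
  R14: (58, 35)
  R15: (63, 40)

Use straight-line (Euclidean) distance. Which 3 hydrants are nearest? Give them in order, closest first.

Distances from (0, -7):
R1: √((63)² + (-28)²) = √(3969.000 + 784.000) = 68.9
R2: √((22)² + (5)²) = √(484.000 + 25.000) = 22.6
R3: √((12)² + (63)²) = √(144.000 + 3969.000) = 64.1
R4: √((24)² + (16)²) = √(576.000 + 256.000) = 28.8
R5: √((19)² + (-60)²) = √(361.000 + 3600.000) = 62.9
R6: √((67)² + (14)²) = √(4489.000 + 196.000) = 68.4
R7: √((-35)² + (28)²) = √(1225.000 + 784.000) = 44.8
R8: √((67)² + (25)²) = √(4489.000 + 625.000) = 71.5
R9: √((42)² + (-35)²) = √(1764.000 + 1225.000) = 54.7
R10: √((79)² + (-36)²) = √(6241.000 + 1296.000) = 86.8
R11: √((69)² + (56)²) = √(4761.000 + 3136.000) = 88.9
R12: √((33)² + (27)²) = √(1089.000 + 729.000) = 42.6
R13: √((23)² + (20)²) = √(529.000 + 400.000) = 30.5
R14: √((58)² + (42)²) = √(3364.000 + 1764.000) = 71.6
R15: √((63)² + (47)²) = √(3969.000 + 2209.000) = 78.6
Sorted: R2 (22.6) < R4 (28.8) < R13 (30.5) < R12 (42.6) < R7 (44.8) < …

R2, R4, R13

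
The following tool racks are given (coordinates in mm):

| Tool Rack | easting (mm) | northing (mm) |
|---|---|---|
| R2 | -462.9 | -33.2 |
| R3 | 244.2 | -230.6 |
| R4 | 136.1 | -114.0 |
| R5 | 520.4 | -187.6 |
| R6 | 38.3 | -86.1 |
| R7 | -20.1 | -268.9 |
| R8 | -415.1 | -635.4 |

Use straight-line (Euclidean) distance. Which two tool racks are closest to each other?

Pairwise distances:
R2–R3: 734.1 mm
R2–R4: 604.4 mm
R2–R5: 995.3 mm
R2–R6: 504.0 mm
R2–R7: 501.6 mm
R2–R8: 604.1 mm
R3–R4: 159.0 mm
R3–R5: 279.5 mm
R3–R6: 251.5 mm
R3–R7: 267.1 mm
R3–R8: 773.7 mm
R4–R5: 391.3 mm
R4–R6: 101.7 mm
R4–R7: 220.0 mm
R4–R8: 758.7 mm
R5–R6: 492.7 mm
R5–R7: 546.6 mm
R5–R8: 1037.2 mm
R6–R7: 191.9 mm
R6–R8: 712.3 mm
R7–R8: 538.8 mm
Closest pair: R4–R6 at 101.7 mm.

R4 and R6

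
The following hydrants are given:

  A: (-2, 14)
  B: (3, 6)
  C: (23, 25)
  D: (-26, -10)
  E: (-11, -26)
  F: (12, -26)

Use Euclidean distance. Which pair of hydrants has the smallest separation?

A and B

Pairwise distances:
A–B: 9.4
D–E: 21.9
E–F: 23.0
A–C: 27.3
B–C: 27.6
B–D: 33.1
B–F: 33.2
A–D: 33.9
B–E: 34.9
A–E: 41.0
D–F: 41.2
A–F: 42.4
C–F: 52.2
C–D: 60.2
C–E: 61.3
Closest pair: A–B at 9.4.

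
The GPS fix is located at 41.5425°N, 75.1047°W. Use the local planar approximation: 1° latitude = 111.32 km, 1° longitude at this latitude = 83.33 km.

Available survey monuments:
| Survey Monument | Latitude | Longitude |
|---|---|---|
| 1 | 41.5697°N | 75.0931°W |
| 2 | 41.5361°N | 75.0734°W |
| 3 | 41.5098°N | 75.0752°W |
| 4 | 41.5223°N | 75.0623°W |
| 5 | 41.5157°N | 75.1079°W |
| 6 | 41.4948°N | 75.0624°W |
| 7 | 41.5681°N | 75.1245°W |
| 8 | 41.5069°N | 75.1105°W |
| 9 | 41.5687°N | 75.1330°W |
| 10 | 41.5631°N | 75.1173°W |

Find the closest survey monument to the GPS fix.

Distances from 41.5425°N, 75.1047°W:
1: 3.1785 km
2: 2.7038 km
3: 4.3925 km
4: 4.1881 km
5: 2.9953 km
6: 6.3734 km
7: 3.2930 km
8: 3.9924 km
9: 3.7507 km
10: 2.5221 km
Minimum: 10 at 2.5221 km.

10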